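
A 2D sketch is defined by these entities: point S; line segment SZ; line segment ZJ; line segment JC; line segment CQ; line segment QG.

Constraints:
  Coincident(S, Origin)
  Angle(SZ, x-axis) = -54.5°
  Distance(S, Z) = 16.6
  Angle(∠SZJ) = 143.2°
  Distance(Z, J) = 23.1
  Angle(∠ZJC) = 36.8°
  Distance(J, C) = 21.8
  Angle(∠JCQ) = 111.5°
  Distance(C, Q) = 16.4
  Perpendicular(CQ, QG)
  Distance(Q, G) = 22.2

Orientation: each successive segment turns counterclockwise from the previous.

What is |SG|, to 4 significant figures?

29.53

S is at the origin; SZ runs at -54.5° with length 16.6, so Z = (9.640, -13.51). ∠SZJ = 143.2° gives ZJ at -17.70° from the x-axis; with |ZJ| = 23.1, J = (31.65, -20.54). ∠ZJC = 36.8° gives JC at 125.5° from the x-axis; with |JC| = 21.8, C = (18.99, -2.790). ∠JCQ = 111.5° gives CQ at -166.0° from the x-axis; with |CQ| = 16.4, Q = (3.074, -6.757). The perpendicularity gives QG at right angles to CQ, so QG runs at -76.00°; with |QG| = 22.2, G = (8.445, -28.30). Then |SG| = |G − S| = 29.53.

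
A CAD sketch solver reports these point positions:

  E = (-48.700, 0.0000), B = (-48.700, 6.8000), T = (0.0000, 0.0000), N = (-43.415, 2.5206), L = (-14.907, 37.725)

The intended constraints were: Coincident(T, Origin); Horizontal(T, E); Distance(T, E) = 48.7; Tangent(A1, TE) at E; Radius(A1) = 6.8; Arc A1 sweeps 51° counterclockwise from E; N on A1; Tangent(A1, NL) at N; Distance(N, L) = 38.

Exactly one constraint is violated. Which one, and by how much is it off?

Distance(N, L) = 38 — off by 7.30.

T = (0.00, 0.00) ✓; T.y = 0.00, E.y = 0.00 ✓; |TE| = 48.70 ✓; ∠(BE, ET) = 90.00° ✓; |BE| = 6.800 ✓; bearing(B→N) − bearing(B→E) = 51.00° ✓; |BN| = 6.800 ✓; ∠(BN, NL) = 90.00° ✓; |NL| = 45.30 ✗.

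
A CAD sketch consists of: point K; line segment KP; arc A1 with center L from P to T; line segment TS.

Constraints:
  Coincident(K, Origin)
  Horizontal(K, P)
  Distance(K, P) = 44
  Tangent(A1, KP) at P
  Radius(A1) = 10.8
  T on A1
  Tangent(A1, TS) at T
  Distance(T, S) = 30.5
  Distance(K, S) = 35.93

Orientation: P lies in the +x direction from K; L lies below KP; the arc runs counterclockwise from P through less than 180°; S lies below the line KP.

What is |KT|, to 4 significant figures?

35.24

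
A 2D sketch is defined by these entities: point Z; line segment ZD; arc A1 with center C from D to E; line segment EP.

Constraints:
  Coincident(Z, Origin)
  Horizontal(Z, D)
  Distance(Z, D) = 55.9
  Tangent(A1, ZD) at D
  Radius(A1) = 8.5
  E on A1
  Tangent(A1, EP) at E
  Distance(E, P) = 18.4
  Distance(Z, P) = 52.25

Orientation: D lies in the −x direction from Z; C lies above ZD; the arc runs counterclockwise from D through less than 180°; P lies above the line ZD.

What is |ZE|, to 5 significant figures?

48.050

Checks: |CE| = 8.500 ✓; ∠(CE, EP) = 90.00° ✓; |EP| = 18.40 ✓; |ZP| = 52.25 ✓.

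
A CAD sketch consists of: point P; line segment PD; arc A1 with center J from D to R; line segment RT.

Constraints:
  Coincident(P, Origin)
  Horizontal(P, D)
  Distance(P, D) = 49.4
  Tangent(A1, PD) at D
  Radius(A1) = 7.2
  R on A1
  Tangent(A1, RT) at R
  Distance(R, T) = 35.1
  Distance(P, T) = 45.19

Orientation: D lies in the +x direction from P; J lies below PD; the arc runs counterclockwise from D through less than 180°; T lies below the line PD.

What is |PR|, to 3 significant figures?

43.1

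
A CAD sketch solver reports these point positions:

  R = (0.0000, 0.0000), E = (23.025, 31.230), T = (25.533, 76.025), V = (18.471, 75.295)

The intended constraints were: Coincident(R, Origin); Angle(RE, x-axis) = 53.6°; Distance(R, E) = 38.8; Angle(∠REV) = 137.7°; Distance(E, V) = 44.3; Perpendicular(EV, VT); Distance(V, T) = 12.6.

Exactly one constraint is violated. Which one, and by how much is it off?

Distance(V, T) = 12.6 — off by 5.50.

R = (0.00, 0.00) ✓; RE at 53.60° ✓; |RE| = 38.80 ✓; ∠REV = 137.7° ✓; |EV| = 44.30 ✓; ∠(EV, VT) = 90.00° ✓; |VT| = 7.100 ✗.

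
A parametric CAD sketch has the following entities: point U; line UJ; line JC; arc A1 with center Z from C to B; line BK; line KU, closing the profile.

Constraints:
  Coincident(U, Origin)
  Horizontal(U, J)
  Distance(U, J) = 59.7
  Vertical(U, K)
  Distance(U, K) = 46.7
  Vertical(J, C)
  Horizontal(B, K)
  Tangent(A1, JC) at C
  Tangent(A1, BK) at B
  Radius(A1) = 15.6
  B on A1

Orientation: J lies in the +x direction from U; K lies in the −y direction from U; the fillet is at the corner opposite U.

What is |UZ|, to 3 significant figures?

54.0

U and K share the same x with |UK| = 46.7 and K on the −y side, so K = (0.00, -46.7). The virtual corner opposite U is at (59.7, -46.7). A1 meets JC tangentially, so ZC is at right angles to JC and tangency of A1 to BK means the radius ZB is perpendicular to BK, with radius 15.6, so the center Z sits 15.6 in from both sides at Z = (44.1, -31.1). Then |UZ| = |Z − U| = 54.0.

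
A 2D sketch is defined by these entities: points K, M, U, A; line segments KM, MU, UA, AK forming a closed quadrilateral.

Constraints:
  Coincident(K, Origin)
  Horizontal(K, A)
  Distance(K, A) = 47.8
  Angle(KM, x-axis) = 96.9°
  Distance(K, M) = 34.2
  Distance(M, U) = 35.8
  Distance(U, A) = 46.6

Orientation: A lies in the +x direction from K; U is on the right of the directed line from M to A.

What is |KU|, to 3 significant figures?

1.90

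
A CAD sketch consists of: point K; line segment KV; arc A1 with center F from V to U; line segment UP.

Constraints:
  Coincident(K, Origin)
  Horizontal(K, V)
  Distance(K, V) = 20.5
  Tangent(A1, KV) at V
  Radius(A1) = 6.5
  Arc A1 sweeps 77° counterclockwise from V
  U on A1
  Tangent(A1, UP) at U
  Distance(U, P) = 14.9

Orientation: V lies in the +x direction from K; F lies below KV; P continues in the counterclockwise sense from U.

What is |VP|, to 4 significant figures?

21.82

On A1, V sits at bearing 90° from F; a 77° counterclockwise sweep puts U at bearing 167°, so U = F + 6.5·(cos 167°, sin 167°) = (14.17, -5.038). The tangent condition forces FU to be normal to UP, so UP runs along (−sin 167°, cos 167°); with |UP| = 14.9, P = (10.81, -19.56). Then |VP| = |P − V| = 21.82.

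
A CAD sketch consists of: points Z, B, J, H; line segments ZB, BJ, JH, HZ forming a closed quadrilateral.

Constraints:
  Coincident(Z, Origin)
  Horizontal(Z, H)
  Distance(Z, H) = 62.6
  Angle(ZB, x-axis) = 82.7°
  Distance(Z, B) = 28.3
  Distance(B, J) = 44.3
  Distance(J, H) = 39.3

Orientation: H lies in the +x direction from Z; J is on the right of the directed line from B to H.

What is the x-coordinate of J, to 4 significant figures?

24.82

Checks: |BJ| = 44.30 ✓; |JH| = 39.30 ✓.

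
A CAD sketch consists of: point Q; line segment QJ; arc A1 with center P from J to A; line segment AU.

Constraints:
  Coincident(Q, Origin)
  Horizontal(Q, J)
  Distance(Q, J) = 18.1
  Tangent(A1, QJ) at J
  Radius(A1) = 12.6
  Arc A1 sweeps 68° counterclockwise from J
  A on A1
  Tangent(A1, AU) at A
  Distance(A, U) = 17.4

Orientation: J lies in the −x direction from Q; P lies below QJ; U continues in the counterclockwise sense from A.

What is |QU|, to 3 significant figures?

43.5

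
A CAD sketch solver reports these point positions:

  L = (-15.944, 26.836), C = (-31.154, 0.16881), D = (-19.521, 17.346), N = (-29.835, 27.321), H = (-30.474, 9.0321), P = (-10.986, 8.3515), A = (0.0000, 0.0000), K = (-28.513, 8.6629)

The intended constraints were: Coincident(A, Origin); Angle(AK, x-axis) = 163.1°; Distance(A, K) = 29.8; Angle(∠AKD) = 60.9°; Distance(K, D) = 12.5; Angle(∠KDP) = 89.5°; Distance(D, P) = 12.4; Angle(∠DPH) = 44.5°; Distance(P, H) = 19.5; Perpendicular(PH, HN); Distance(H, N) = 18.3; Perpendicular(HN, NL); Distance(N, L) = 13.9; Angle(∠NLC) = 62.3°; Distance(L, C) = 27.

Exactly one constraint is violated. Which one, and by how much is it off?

Distance(L, C) = 27 — off by 3.70.

A = (0.00, 0.00) ✓; AK at 163.1° ✓; |AK| = 29.80 ✓; ∠AKD = 60.90° ✓; |KD| = 12.50 ✓; ∠KDP = 89.50° ✓; |DP| = 12.40 ✓; ∠DPH = 44.50° ✓; |PH| = 19.50 ✓; ∠(PH, HN) = 90.00° ✓; |HN| = 18.30 ✓; ∠(HN, NL) = 90.00° ✓; |NL| = 13.90 ✓; ∠NLC = 62.30° ✓; |LC| = 30.70 ✗.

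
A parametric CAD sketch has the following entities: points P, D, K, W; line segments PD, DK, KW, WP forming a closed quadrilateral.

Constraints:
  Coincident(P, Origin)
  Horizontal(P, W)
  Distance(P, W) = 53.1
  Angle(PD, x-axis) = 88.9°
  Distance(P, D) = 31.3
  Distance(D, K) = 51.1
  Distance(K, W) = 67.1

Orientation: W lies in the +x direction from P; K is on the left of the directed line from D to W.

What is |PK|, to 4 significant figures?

76.01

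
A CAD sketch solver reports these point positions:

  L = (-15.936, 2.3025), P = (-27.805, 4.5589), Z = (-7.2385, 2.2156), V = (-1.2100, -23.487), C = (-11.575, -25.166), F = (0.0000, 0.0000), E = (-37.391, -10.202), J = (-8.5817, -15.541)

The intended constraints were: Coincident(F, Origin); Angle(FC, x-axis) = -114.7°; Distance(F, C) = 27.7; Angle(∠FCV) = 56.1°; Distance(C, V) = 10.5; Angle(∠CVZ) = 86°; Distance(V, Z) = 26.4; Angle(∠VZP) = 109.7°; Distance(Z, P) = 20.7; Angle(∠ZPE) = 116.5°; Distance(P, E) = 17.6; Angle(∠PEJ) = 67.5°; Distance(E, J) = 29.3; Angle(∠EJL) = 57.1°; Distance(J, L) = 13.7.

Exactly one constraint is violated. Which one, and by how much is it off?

Distance(J, L) = 13.7 — off by 5.60.

F = (0.00, 0.00) ✓; FC at -114.7° ✓; |FC| = 27.70 ✓; ∠FCV = 56.10° ✓; |CV| = 10.50 ✓; ∠CVZ = 86.00° ✓; |VZ| = 26.40 ✓; ∠VZP = 109.7° ✓; |ZP| = 20.70 ✓; ∠ZPE = 116.5° ✓; |PE| = 17.60 ✓; ∠PEJ = 67.50° ✓; |EJ| = 29.30 ✓; ∠EJL = 57.10° ✓; |JL| = 19.30 ✗.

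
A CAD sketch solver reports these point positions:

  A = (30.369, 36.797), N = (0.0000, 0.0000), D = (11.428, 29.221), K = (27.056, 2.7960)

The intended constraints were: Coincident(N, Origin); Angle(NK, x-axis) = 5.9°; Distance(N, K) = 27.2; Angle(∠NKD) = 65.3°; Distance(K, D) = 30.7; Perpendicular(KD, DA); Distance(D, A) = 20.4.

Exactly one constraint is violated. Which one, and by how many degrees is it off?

Perpendicular(KD, DA) — off by 8.80°.

N = (0.00, 0.00) ✓; NK at 5.900° ✓; |NK| = 27.20 ✓; ∠NKD = 65.30° ✓; |KD| = 30.70 ✓; ∠(KD, DA) = 98.80° ✗; |DA| = 20.40 ✓.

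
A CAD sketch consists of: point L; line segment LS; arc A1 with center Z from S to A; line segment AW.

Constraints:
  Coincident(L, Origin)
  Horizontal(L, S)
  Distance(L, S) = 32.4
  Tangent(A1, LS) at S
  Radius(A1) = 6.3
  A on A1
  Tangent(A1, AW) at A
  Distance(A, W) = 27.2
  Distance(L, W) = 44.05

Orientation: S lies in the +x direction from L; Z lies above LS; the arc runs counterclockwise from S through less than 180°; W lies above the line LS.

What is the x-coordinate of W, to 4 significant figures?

28.14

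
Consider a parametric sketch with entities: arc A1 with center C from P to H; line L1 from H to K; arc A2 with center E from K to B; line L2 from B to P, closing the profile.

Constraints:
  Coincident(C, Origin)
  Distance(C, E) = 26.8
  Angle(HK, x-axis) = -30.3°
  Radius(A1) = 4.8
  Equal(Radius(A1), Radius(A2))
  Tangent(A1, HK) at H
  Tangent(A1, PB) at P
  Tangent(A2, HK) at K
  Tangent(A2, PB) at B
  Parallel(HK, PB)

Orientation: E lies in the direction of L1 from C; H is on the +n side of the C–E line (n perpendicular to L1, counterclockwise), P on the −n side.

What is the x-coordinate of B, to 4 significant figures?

20.72

The slot axis is L1's direction at -30.3°, so u = (cos -30.3°, sin -30.3°) = (0.8634, -0.5045) and n = (−sin -30.3°, cos -30.3°) = (0.5045, 0.8634). C is at the origin and E lies 26.8 along u from C, so E = 26.8·u = (23.14, -13.52). Tangency of A1 to both parallel lines with radius 4.8 puts H and P at C ± 4.8·n: H = (2.422, 4.144), P = (-2.422, -4.144). Equal radii place K and B the same way about E: K = E + 4.8·n = (25.56, -9.377), B = E − 4.8·n = (20.72, -17.67). So B.x = 20.72.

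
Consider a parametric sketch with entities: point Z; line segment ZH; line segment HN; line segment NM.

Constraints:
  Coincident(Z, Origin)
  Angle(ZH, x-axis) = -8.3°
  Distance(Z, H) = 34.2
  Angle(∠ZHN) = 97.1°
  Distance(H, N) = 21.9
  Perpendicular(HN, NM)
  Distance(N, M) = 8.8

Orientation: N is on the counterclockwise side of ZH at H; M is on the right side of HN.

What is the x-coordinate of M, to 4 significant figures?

48.14

Z is at the origin; ZH runs at -8.3° with length 34.2, so H = 34.2·(cos -8.3°, sin -8.3°) = (33.84, -4.937). ∠ZHN = 97.1°, so HN runs at -8.3° + (180° − 97.1°) = 74.60° from the x-axis; with |HN| = 21.9, N = H + 21.9·(cos 74.60°, sin 74.60°) = (39.66, 16.18). HN ⟂ NM; with |NM| = 8.8 on the right of HN, M = N + 8.8·(0.9641, -0.2656) = (48.14, 13.84). So M.x = 48.14.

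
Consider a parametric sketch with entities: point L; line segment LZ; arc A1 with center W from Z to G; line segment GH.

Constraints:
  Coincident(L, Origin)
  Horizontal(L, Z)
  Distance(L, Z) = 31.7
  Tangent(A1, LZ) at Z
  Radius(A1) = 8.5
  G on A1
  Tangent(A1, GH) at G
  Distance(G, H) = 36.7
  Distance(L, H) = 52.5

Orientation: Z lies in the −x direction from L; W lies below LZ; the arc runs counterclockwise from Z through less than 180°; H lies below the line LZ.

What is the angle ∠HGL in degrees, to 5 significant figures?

84.434°

L is at the origin; L and Z share the same y with |LZ| = 31.7 and Z on the −x side, so Z = (-31.700, 0.0000). The tangent condition forces WZ to be normal to LZ, so W = Z + (0, -8.5) = (-31.700, -8.5000). Since WG ⟂ GH (tangency), |WH| = √(8.5² + 36.7²) = 37.671 regardless of where G sits on A1. So H lies on both circle(L, 52.5) and circle(W, 37.671); the below-LZ intersection is H = (-25.823, -45.710). G is the foot of the tangent from H: G = (-39.580, -11.686).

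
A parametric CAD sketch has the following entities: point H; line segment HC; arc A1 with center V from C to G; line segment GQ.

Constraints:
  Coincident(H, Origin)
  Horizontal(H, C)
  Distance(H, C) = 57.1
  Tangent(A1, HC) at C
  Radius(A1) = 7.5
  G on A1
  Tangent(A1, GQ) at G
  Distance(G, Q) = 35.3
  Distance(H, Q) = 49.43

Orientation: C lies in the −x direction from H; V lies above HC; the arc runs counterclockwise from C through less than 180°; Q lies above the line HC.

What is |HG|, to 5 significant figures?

50.586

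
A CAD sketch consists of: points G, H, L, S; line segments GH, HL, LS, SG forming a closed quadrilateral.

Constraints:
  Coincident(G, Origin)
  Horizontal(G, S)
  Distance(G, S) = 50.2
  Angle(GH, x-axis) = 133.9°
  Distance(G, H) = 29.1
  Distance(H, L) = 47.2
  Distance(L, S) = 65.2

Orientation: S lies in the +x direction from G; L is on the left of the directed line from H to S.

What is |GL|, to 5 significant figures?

55.634

G is at the origin; G and S share the same y with |GS| = 50.2 and S in +x, so S = (50.2, 0). GH runs at 133.9° with |GH| = 29.1, so H = (-20.178, 20.968). L is determined by |HL| = 47.2 and |LS| = 65.2 together: it lies at the intersection of circle(H, 47.2) and circle(S, 65.2). With |HS| = 73.435, the foot of the radical line on HS is 22.942 from H and the perpendicular offset is √(47.2² − 22.942²) = 41.249. Taking the left-of-HS solution: L = (13.587, 53.949).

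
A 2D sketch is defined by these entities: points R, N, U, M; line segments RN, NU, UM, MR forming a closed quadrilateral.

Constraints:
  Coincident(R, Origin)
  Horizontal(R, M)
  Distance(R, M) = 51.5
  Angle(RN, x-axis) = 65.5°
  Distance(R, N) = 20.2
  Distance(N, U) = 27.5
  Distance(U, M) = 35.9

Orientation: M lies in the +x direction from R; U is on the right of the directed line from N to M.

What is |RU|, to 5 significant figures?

18.274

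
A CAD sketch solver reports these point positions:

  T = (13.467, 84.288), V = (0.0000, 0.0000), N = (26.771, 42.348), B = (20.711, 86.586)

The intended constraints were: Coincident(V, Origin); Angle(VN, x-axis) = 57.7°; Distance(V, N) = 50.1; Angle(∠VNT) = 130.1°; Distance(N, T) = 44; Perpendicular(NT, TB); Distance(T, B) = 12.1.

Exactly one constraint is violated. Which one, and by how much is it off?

Distance(T, B) = 12.1 — off by 4.50.

V = (0.00, 0.00) ✓; VN at 57.70° ✓; |VN| = 50.10 ✓; ∠VNT = 130.1° ✓; |NT| = 44.00 ✓; ∠(NT, TB) = 90.00° ✓; |TB| = 7.600 ✗.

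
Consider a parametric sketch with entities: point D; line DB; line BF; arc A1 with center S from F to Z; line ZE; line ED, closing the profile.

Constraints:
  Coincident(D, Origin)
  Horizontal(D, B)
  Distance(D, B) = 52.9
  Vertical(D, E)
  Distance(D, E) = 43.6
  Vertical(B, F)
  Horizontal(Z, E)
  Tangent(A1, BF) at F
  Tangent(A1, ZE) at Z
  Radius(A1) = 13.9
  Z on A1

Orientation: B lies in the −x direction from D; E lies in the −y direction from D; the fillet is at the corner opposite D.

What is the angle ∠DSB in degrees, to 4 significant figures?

77.79°

D and E share the same x with |DE| = 43.6 and E on the −y side, so E = (0.000, -43.60). The virtual corner opposite D is at (-52.90, -43.60). A1 meets BF tangentially, so SF is at right angles to BF and the tangent condition forces SZ to be normal to ZE, with radius 13.9, so the center S sits 13.9 in from both sides at S = (-39.00, -29.70). Then cos ∠DSB = SD·SB / (|SD||SB|), giving 77.79°.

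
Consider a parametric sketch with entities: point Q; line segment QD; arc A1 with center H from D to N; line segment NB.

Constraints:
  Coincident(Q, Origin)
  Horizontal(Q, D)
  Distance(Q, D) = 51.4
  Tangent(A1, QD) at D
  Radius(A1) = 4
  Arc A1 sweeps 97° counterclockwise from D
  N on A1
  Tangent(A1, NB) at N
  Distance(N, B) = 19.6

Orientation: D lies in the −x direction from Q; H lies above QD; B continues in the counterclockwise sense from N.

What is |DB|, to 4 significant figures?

23.99

On A1, D sits at bearing -90° from H; a 97° counterclockwise sweep puts N at bearing 7°, so N = H + 4.0·(cos 7°, sin 7°) = (-47.43, 4.487). Tangency of A1 to NB means the radius HN is perpendicular to NB, so NB runs along (−sin 7°, cos 7°); with |NB| = 19.6, B = (-49.82, 23.94). Then |DB| = |B − D| = 23.99.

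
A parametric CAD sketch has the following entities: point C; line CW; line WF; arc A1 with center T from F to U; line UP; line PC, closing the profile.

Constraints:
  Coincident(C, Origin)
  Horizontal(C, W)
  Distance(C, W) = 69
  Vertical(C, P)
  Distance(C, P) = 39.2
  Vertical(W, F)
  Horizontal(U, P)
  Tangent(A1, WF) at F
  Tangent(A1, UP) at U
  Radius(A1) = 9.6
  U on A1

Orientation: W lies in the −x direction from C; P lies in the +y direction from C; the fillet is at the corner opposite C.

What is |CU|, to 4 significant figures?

71.17

C is at the origin; C and W share the same y with |CW| = 69.0 and W on the −x side, so W = (-69.00, 0.000). C and P share the same x with |CP| = 39.2 and P on the +y side, so P = (0.000, 39.20). The virtual corner opposite C is at (-69.00, 39.20). Tangency of A1 to WF means the radius TF is perpendicular to WF and A1 meets UP tangentially, so TU is at right angles to UP, with radius 9.6, so the center T sits 9.6 in from both sides at T = (-59.40, 29.60). That places the tangent points at F = (-69.00, 29.60) on WF and U = (-59.40, 39.20) on UP. Then |CU| = |U − C| = 71.17.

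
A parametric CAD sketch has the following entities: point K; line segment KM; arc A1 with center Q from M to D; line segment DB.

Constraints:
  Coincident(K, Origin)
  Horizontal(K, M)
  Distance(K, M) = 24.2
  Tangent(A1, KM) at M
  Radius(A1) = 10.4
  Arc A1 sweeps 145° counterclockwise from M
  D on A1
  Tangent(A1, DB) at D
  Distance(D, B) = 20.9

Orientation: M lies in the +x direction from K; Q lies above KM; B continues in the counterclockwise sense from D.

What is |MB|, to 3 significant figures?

32.9

K is at the origin; KM is horizontal with |KM| = 24.2 and M on the +x side, so M = (24.2, 0.00). A1 meets KM tangentially, so QM is at right angles to KM, so Q = M + (0, 10.4) = (24.2, 10.4). On A1, M sits at bearing -90° from Q; a 145° counterclockwise sweep puts D at bearing 55°, so D = Q + 10.4·(cos 55°, sin 55°) = (30.2, 18.9). The tangent condition forces QD to be normal to DB, so DB runs along (−sin 55°, cos 55°); with |DB| = 20.9, B = (13.0, 30.9). Then |MB| = |B − M| = 32.9.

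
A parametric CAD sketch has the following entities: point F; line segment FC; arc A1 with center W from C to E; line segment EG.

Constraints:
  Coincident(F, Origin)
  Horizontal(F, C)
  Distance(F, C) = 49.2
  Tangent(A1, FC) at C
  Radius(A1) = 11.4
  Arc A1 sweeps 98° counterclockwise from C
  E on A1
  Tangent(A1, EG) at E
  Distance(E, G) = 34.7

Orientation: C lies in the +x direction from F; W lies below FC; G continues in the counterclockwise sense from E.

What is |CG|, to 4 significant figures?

47.79

F is at the origin; F and C share the same y with |FC| = 49.2 and C on the +x side, so C = (49.20, 0.000). Tangency of A1 to FC means the radius WC is perpendicular to FC, so W = C + (0, -11.4) = (49.20, -11.40). On A1, C sits at bearing 90° from W; a 98° counterclockwise sweep puts E at bearing 188°, so E = W + 11.4·(cos 188°, sin 188°) = (37.91, -12.99). Since A1 is tangent to EG there, WE ⟂ EG, so EG runs along (−sin 188°, cos 188°); with |EG| = 34.7, G = (42.74, -47.35). Then |CG| = |G − C| = 47.79.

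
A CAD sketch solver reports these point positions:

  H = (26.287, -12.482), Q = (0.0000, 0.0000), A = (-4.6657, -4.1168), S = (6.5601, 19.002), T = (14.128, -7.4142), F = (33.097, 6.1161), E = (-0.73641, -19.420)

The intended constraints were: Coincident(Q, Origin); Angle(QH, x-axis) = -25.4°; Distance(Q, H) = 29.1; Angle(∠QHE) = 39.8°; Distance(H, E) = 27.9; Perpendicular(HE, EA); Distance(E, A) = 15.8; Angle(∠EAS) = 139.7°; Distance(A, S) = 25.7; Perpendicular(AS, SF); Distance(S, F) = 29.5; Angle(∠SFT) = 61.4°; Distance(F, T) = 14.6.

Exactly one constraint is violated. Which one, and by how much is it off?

Distance(F, T) = 14.6 — off by 8.70.

Q = (0.00, 0.00) ✓; QH at -25.40° ✓; |QH| = 29.10 ✓; ∠QHE = 39.80° ✓; |HE| = 27.90 ✓; ∠(HE, EA) = 90.00° ✓; |EA| = 15.80 ✓; ∠EAS = 139.7° ✓; |AS| = 25.70 ✓; ∠(AS, SF) = 90.00° ✓; |SF| = 29.50 ✓; ∠SFT = 61.40° ✓; |FT| = 23.30 ✗.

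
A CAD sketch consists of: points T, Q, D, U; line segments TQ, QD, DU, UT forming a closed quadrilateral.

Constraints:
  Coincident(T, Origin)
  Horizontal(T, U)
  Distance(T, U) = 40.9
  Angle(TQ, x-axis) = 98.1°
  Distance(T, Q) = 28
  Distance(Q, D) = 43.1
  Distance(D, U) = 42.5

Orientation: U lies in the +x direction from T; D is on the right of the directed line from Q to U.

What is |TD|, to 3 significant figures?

15.1

T is at the origin; TU is horizontal with |TU| = 40.9 and U in +x, so U = (40.9, 0). TQ runs at 98.1° with |TQ| = 28.0, so Q = (-3.95, 27.7). D is determined by |QD| = 43.1 and |DU| = 42.5 together: it lies at the intersection of circle(Q, 43.1) and circle(U, 42.5). With |QU| = 52.7, the foot of the radical line on QU is 26.8 from Q and the perpendicular offset is √(43.1² − 26.8²) = 33.7. Taking the right-of-QU solution: D = (1.16, -15.1).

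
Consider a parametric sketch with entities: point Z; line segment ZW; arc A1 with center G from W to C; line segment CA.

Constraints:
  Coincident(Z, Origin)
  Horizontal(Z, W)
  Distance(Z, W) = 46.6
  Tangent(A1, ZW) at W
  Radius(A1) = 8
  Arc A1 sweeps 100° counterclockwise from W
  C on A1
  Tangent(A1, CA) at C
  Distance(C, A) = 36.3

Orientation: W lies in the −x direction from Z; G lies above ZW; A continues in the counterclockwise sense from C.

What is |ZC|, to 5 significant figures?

39.844

The tangent condition forces GW to be normal to ZW, so G = W + (0, 8) = (-46.600, 8.0000). On A1, W sits at bearing -90° from G; a 100° counterclockwise sweep puts C at bearing 10°, so C = G + 8.0·(cos 10°, sin 10°) = (-38.722, 9.3892). Then |ZC| = |C − Z| = 39.844.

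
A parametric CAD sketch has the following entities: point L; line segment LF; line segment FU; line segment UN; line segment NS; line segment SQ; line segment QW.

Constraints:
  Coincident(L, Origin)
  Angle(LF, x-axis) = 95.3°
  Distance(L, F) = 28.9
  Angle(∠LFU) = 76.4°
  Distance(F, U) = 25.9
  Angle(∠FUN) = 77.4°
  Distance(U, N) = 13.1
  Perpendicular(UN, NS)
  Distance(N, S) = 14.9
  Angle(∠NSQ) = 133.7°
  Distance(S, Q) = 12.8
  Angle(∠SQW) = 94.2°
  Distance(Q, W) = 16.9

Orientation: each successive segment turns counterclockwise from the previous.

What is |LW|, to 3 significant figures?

40.3

L is at the origin; LF runs at 95.3° with length 28.9, so F = (-2.67, 28.8). ∠LFU = 76.4° gives FU at -161° from the x-axis; with |FU| = 25.9, U = (-27.2, 20.4). ∠FUN = 77.4° gives UN at -58.5° from the x-axis; with |UN| = 13.1, N = (-20.3, 9.22). The perpendicularity gives NS at right angles to UN, so NS runs at 31.5°; with |NS| = 14.9, S = (-7.62, 17.0). ∠NSQ = 133.7° gives SQ at 77.8° from the x-axis; with |SQ| = 12.8, Q = (-4.92, 29.5). ∠SQW = 94.2° gives QW at 164° from the x-axis; with |QW| = 16.9, W = (-21.1, 34.3). Then |LW| = |W − L| = 40.3.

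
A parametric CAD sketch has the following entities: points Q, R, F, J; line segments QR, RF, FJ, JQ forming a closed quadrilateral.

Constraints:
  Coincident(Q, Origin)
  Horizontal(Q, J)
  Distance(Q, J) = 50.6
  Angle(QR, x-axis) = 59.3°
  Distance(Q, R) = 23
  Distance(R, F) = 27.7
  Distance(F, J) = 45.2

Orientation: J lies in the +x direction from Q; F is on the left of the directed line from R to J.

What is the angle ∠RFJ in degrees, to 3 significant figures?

68.7°

Checks: |RF| = 27.70 ✓; |FJ| = 45.20 ✓.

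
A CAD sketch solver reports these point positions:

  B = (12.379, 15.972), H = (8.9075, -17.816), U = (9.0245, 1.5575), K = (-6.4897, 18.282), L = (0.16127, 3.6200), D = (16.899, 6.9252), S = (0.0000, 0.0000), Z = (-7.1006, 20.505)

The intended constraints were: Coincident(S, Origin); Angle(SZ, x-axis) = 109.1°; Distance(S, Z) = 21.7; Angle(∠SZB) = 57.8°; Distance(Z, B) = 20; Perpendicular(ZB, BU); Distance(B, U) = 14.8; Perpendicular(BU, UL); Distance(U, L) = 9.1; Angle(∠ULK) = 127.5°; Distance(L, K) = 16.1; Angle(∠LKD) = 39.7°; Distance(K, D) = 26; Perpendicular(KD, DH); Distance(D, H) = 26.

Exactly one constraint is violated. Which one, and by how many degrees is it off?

Perpendicular(KD, DH) — off by 8.00°.

S = (0.00, 0.00) ✓; SZ at 109.1° ✓; |SZ| = 21.70 ✓; ∠SZB = 57.80° ✓; |ZB| = 20.00 ✓; ∠(ZB, BU) = 90.00° ✓; |BU| = 14.80 ✓; ∠(BU, UL) = 90.00° ✓; |UL| = 9.100 ✓; ∠ULK = 127.5° ✓; |LK| = 16.10 ✓; ∠LKD = 39.70° ✓; |KD| = 26.00 ✓; ∠(KD, DH) = 82.00° ✗; |DH| = 26.00 ✓.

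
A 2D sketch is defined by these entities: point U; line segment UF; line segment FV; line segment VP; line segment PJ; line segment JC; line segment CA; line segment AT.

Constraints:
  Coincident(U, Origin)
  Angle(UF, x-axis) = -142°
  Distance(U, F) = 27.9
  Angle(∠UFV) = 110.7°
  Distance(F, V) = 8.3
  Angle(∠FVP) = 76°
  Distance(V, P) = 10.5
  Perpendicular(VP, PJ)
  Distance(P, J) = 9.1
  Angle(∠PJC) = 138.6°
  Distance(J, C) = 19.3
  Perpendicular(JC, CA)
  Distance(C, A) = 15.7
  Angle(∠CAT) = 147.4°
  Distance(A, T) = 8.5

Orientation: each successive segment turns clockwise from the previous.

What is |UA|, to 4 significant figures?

43.80

U is at the origin; UF runs at -142.0° with length 27.9, so F = (-21.99, -17.18). ∠UFV = 110.7° gives FV at 148.7° from the x-axis; with |FV| = 8.3, V = (-29.08, -12.86). ∠FVP = 76.0° gives VP at 44.70° from the x-axis; with |VP| = 10.5, P = (-21.61, -5.479). VP ⟂ PJ, so PJ runs at -45.30°; with |PJ| = 9.1, J = (-15.21, -11.95). ∠PJC = 138.6° gives JC at -86.70° from the x-axis; with |JC| = 19.3, C = (-14.10, -31.22). JC is perpendicular to CA, so CA runs at -176.7°; with |CA| = 15.7, A = (-29.78, -32.12). Then |UA| = |A − U| = 43.80.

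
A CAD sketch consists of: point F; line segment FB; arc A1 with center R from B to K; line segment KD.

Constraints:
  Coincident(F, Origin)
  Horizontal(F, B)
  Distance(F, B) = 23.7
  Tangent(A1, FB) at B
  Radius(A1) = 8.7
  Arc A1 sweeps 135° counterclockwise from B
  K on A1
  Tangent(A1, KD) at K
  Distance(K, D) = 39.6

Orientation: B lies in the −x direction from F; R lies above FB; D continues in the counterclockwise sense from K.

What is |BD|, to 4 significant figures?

48.10

F is at the origin; F and B share the same y with |FB| = 23.7 and B on the −x side, so B = (-23.70, 0.000). The tangent condition forces RB to be normal to FB, so R = B + (0, 8.7) = (-23.70, 8.700). On A1, B sits at bearing -90° from R; a 135° counterclockwise sweep puts K at bearing 45°, so K = R + 8.7·(cos 45°, sin 45°) = (-17.55, 14.85). A1 meets KD tangentially, so RK is at right angles to KD, so KD runs along (−sin 45°, cos 45°); with |KD| = 39.6, D = (-45.55, 42.85). Then |BD| = |D − B| = 48.10.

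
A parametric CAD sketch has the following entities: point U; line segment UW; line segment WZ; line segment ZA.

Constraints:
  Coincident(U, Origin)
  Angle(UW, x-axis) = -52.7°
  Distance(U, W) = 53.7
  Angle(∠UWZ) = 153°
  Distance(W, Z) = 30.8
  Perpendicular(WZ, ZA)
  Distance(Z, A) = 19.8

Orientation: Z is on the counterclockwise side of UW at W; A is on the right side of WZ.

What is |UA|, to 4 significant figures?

90.21

U is at the origin; UW runs at -52.7° with length 53.7, so W = 53.7·(cos -52.7°, sin -52.7°) = (32.54, -42.72). ∠UWZ = 153.0°, so WZ runs at -52.7° + (180° − 153.0°) = -25.70° from the x-axis; with |WZ| = 30.8, Z = W + 30.8·(cos -25.70°, sin -25.70°) = (60.29, -56.07). WZ ⟂ ZA; with |ZA| = 19.8 on the right of WZ, A = Z + 19.8·(-0.4337, -0.9011) = (51.71, -73.91). Then |UA| = |A − U| = 90.21.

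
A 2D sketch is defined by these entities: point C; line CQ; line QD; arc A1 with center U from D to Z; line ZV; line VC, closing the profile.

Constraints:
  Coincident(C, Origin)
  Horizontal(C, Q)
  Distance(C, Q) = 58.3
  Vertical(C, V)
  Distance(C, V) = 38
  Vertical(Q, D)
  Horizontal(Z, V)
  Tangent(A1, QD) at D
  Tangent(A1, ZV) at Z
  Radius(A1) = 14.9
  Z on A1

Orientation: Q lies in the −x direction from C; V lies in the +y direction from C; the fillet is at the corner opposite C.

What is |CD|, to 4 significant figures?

62.71

C is at the origin; C and Q share the same y with |CQ| = 58.3 and Q on the −x side, so Q = (-58.30, 0.000). CV is vertical with |CV| = 38.0 and V on the +y side, so V = (0.000, 38.00). The virtual corner opposite C is at (-58.30, 38.00). A1 meets QD tangentially, so UD is at right angles to QD and A1 meets ZV tangentially, so UZ is at right angles to ZV, with radius 14.9, so the center U sits 14.9 in from both sides at U = (-43.40, 23.10). That places the tangent points at D = (-58.30, 23.10) on QD and Z = (-43.40, 38.00) on ZV. Then |CD| = |D − C| = 62.71.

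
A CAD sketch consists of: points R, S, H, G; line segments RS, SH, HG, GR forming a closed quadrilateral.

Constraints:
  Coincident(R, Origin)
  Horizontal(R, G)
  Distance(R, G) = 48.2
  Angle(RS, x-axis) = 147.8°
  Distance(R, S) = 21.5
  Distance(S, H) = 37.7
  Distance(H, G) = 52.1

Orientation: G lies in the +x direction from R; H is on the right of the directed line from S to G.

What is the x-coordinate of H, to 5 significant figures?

0.61550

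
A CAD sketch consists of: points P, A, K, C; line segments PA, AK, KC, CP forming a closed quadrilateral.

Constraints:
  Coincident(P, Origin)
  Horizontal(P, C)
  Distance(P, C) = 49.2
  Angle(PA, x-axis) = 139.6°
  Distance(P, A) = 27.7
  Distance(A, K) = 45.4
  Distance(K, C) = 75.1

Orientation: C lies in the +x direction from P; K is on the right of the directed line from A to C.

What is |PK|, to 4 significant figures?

34.38

P is at the origin; PC is horizontal with |PC| = 49.2 and C in +x, so C = (49.2, 0). PA runs at 139.6° with |PA| = 27.7, so A = (-21.09, 17.95). K is determined by |AK| = 45.4 and |KC| = 75.1 together: it lies at the intersection of circle(A, 45.4) and circle(C, 75.1). With |AC| = 72.55, the foot of the radical line on AC is 11.61 from A and the perpendicular offset is √(45.4² − 11.61²) = 43.89. Taking the right-of-AC solution: K = (-20.71, -27.45).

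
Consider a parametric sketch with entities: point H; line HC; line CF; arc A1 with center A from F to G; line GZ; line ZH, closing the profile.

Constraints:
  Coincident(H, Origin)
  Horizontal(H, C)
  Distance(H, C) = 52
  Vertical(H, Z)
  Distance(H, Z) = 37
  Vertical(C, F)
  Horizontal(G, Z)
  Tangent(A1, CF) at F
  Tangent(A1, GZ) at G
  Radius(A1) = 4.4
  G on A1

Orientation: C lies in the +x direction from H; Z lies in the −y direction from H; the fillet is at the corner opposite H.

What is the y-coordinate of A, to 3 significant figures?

-32.6

H is at the origin; H and C share the same y with |HC| = 52.0 and C on the +x side, so C = (52.0, 0.00). H and Z share the same x with |HZ| = 37.0 and Z on the −y side, so Z = (0.00, -37.0). The virtual corner opposite H is at (52.0, -37.0). A1 meets CF tangentially, so AF is at right angles to CF and tangency of A1 to GZ means the radius AG is perpendicular to GZ, with radius 4.4, so the center A sits 4.4 in from both sides at A = (47.6, -32.6). So A.y = -32.6.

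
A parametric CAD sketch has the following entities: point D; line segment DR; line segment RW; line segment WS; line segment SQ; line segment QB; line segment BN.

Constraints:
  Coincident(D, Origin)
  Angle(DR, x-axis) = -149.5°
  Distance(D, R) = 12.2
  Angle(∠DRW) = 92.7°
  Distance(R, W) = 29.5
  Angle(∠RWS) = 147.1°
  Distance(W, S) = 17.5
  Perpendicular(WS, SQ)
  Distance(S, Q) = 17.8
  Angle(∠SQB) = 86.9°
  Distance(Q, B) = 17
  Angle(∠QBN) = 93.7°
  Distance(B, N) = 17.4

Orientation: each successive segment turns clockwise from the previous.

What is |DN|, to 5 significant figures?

33.071

∠SQB = 86.9° gives QB at -92.800° from the x-axis; with |QB| = 17.0, B = (-9.7873, 19.106). ∠QBN = 93.7° gives BN at -179.10° from the x-axis; with |BN| = 17.4, N = (-27.185, 18.833). Then |DN| = |N − D| = 33.071.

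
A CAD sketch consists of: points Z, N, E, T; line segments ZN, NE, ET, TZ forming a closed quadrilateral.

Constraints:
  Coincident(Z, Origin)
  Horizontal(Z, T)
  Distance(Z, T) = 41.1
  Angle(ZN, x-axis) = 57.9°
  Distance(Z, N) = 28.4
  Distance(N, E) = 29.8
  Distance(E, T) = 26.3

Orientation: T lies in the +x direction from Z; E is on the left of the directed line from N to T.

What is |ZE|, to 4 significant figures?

51.84

Checks: |NE| = 29.80 ✓; |ET| = 26.30 ✓.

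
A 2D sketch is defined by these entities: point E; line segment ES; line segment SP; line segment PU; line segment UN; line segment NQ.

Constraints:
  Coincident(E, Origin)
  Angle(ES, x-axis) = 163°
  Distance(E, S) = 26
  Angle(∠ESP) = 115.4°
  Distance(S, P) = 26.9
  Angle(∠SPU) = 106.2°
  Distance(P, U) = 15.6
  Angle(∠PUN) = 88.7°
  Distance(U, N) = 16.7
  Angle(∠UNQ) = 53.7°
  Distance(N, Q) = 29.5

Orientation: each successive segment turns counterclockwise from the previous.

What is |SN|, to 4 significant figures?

24.49

∠SPU = 106.2° gives PU at -58.60° from the x-axis; with |PU| = 15.6, U = (-34.87, -25.58). ∠PUN = 88.7° gives UN at 32.70° from the x-axis; with |UN| = 16.7, N = (-20.82, -16.56). Then |SN| = |N − S| = 24.49.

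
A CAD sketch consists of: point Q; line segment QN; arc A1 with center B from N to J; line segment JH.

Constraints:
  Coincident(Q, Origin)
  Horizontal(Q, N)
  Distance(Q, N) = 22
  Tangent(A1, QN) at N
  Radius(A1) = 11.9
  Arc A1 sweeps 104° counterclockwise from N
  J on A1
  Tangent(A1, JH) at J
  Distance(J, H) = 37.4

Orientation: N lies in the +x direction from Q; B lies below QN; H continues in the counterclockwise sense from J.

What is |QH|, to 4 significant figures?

54.66

Q is at the origin; QN is horizontal with |QN| = 22.0 and N on the +x side, so N = (22.00, 0.000). The tangent condition forces BN to be normal to QN, so B = N + (0, -11.9) = (22.00, -11.90). On A1, N sits at bearing 90° from B; a 104° counterclockwise sweep puts J at bearing 194°, so J = B + 11.9·(cos 194°, sin 194°) = (10.45, -14.78). Since A1 is tangent to JH there, BJ ⟂ JH, so JH runs along (−sin 194°, cos 194°); with |JH| = 37.4, H = (19.50, -51.07). Then |QH| = |H − Q| = 54.66.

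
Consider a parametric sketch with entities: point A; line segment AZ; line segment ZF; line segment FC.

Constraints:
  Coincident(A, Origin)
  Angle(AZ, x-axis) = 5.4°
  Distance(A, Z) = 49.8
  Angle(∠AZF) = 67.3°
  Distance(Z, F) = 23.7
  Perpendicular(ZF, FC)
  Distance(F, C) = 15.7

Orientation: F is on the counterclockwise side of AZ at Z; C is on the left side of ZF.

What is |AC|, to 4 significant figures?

30.57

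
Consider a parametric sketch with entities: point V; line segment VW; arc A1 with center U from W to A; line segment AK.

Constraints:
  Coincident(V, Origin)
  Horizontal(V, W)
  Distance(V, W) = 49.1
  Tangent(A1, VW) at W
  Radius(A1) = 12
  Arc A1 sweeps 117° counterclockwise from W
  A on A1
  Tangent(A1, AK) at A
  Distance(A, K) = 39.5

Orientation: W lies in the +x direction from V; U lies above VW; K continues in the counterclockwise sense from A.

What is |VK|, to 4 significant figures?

67.26

On A1, W sits at bearing -90° from U; a 117° counterclockwise sweep puts A at bearing 27°, so A = U + 12.0·(cos 27°, sin 27°) = (59.79, 17.45). Since A1 is tangent to AK there, UA ⟂ AK, so AK runs along (−sin 27°, cos 27°); with |AK| = 39.5, K = (41.86, 52.64). Then |VK| = |K − V| = 67.26.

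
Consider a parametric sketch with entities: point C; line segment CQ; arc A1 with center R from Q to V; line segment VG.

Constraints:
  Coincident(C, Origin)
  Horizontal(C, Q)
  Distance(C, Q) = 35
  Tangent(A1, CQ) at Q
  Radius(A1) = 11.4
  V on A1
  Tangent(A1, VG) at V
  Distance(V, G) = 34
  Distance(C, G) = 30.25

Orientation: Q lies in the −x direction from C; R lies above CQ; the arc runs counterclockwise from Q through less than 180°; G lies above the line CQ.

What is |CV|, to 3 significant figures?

26.6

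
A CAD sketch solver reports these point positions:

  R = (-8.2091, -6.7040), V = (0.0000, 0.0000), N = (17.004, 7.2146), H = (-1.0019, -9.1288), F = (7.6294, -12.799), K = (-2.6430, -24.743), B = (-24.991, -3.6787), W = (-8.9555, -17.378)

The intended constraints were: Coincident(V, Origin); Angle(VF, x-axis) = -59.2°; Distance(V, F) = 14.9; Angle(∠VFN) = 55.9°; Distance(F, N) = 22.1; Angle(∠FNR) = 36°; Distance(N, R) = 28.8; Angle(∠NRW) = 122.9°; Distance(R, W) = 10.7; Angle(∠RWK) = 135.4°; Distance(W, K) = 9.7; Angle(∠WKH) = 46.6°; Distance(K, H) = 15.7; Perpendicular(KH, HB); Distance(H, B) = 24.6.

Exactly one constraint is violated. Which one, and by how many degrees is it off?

Perpendicular(KH, HB) — off by 6.80°.

V = (0.00, 0.00) ✓; VF at -59.20° ✓; |VF| = 14.90 ✓; ∠VFN = 55.90° ✓; |FN| = 22.10 ✓; ∠FNR = 36.00° ✓; |NR| = 28.80 ✓; ∠NRW = 122.9° ✓; |RW| = 10.70 ✓; ∠RWK = 135.4° ✓; |WK| = 9.700 ✓; ∠WKH = 46.60° ✓; |KH| = 15.70 ✓; ∠(KH, HB) = 83.20° ✗; |HB| = 24.60 ✓.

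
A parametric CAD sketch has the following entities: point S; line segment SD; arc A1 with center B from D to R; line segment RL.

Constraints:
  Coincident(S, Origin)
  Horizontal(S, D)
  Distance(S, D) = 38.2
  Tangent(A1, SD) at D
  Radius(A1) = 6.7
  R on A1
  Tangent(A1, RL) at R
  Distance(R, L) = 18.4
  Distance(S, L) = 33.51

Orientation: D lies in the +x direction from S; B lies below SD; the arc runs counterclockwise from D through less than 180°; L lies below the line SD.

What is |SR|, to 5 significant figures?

32.211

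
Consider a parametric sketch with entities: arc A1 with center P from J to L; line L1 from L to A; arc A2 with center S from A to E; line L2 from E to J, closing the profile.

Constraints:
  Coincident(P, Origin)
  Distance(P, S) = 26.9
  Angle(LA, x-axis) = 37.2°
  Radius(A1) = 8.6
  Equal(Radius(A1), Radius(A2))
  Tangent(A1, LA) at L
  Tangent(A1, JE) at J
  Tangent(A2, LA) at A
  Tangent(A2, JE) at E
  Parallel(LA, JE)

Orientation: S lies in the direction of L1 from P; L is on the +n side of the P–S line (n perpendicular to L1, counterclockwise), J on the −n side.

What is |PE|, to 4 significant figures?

28.24

The slot axis is L1's direction at 37.2°, so u = (cos 37.2°, sin 37.2°) = (0.7965, 0.6046) and n = (−sin 37.2°, cos 37.2°) = (-0.6046, 0.7965). P is at the origin and S lies 26.9 along u from P, so S = 26.9·u = (21.43, 16.26). Tangency of A1 to both parallel lines with radius 8.6 puts L and J at P ± 8.6·n: L = (-5.200, 6.850), J = (5.200, -6.850). Equal radii place A and E the same way about S: A = S + 8.6·n = (16.23, 23.11), E = S − 8.6·n = (26.63, 9.414). Then |PE| = |E − P| = 28.24.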